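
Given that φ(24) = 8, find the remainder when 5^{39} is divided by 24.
By Euler: 5^{8} ≡ 1 (mod 24) since gcd(5, 24) = 1. 39 = 4×8 + 7. So 5^{39} ≡ 5^{7} ≡ 5 (mod 24)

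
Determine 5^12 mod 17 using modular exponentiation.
By repeated squaring (mod 17): 5^{1}≡5, 5^{2}≡8, 5^{4}≡13, 5^{8}≡16. Then 5^{12} = 5^{8+4} ≡ 16 × 13 ≡ 4 (mod 17)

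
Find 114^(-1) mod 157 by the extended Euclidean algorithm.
Extended GCD: 114(73) + 157(-53) = 1. So 114^(-1) ≡ 73 mod 157. Verify: 114 × 73 = 8322 ≡ 1 mod 157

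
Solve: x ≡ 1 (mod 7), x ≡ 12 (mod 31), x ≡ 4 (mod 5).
M = 7 × 31 × 5 = 1085. M₁ = 155, y₁ ≡ 1 (mod 7). M₂ = 35, y₂ ≡ 8 (mod 31). M₃ = 217, y₃ ≡ 3 (mod 5). x = 1×155×1 + 12×35×8 + 4×217×3 ≡ 694 (mod 1085)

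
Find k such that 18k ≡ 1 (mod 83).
Since 83 is prime, by Fermat 18^(-1) ≡ 18^{81} ≡ 60 (mod 83). Verify: 18 × 60 = 1080 ≡ 1 (mod 83)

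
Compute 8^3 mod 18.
8^{3} = 512 ≡ 8 (mod 18)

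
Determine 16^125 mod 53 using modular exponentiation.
Using Fermat: 16^{52} ≡ 1 (mod 53). 125 ≡ 21 (mod 52). So 16^{125} ≡ 16^{21} ≡ 42 (mod 53)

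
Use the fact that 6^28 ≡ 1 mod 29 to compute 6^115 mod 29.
By Fermat: 6^{28} ≡ 1 mod 29. 115 = 4×28 + 3. So 6^{115} ≡ 6^{3} ≡ 13 mod 29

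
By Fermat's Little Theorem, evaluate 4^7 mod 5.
By Fermat: 4^{4} ≡ 1 (mod 5). So 4^{7} = 4^{4} · 4^{3} ≡ 4^{3} ≡ 4 (mod 5)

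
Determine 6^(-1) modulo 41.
Since 41 is prime, by Fermat 6^(-1) ≡ 6^{39} ≡ 7 mod 41. Verify: 6 × 7 = 42 ≡ 1 mod 41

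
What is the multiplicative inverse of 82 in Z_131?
Since 131 is prime, by Fermat 82^(-1) ≡ 82^{129} ≡ 8 (mod 131). Verify: 82 × 8 = 656 ≡ 1 (mod 131)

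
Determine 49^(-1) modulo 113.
Since 113 is prime, by Fermat 49^(-1) ≡ 49^{111} ≡ 30 (mod 113). Verify: 49 × 30 = 1470 ≡ 1 (mod 113)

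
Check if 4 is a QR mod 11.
By Euler's criterion: 4^{5} ≡ 1 (mod 11). Since this equals 1, 4 is a QR.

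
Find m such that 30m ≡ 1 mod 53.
Since 53 is prime, by Fermat 30^(-1) ≡ 30^{51} ≡ 23 mod 53. Verify: 30 × 23 = 690 ≡ 1 mod 53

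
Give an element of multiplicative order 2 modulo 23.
22 has order 2 mod 23 since 22^{2} ≡ 1 (mod 23) and no smaller power works.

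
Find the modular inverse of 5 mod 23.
Since 23 is prime, by Fermat 5^(-1) ≡ 5^{21} ≡ 14 mod 23. Verify: 5 × 14 = 70 ≡ 1 mod 23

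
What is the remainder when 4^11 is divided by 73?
By repeated squaring (mod 73): 4^{1}≡4, 4^{2}≡16, 4^{4}≡37, 4^{8}≡55. Then 4^{11} = 4^{8+2+1} ≡ 55 × 16 × 4 ≡ 16 (mod 73)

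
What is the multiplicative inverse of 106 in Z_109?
Since 109 is prime, by Fermat 106^(-1) ≡ 106^{107} ≡ 36 (mod 109). Verify: 106 × 36 = 3816 ≡ 1 (mod 109)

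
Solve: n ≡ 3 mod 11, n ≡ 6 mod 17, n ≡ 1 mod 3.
M = 11 × 17 × 3 = 561. M₁ = 51, y₁ ≡ 8 mod 11. M₂ = 33, y₂ ≡ 16 mod 17. M₃ = 187, y₃ ≡ 1 mod 3. n = 3×51×8 + 6×33×16 + 1×187×1 ≡ 91 mod 561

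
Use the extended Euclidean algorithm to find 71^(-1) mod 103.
Extended GCD: 71(-29) + 103(20) = 1. So 71^(-1) ≡ -29 ≡ 74 (mod 103). Verify: 71 × 74 = 5254 ≡ 1 (mod 103)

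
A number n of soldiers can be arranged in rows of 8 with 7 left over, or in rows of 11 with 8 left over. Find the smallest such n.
M = 8 × 11 = 88. M₁ = 11, y₁ ≡ 3 (mod 8). M₂ = 8, y₂ ≡ 7 (mod 11). n = 7×11×3 + 8×8×7 ≡ 63 (mod 88)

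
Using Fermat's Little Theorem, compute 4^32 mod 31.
By Fermat: 4^{30} ≡ 1 mod 31. So 4^{32} = 4^{30} · 4^{2} ≡ 4^{2} ≡ 16 mod 31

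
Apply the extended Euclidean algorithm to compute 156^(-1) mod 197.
Extended GCD: 156(24) + 197(-19) = 1. So 156^(-1) ≡ 24 mod 197. Verify: 156 × 24 = 3744 ≡ 1 mod 197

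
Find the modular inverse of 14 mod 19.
Since 19 is prime, by Fermat 14^(-1) ≡ 14^{17} ≡ 15 (mod 19). Verify: 14 × 15 = 210 ≡ 1 (mod 19)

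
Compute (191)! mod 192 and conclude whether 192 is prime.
(191)! mod 192 = 0. Since 0 ≢ -1 mod 192, 192 is not prime.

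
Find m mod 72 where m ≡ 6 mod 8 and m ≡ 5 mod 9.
M = 8 × 9 = 72. M₁ = 9, y₁ ≡ 1 mod 8. M₂ = 8, y₂ ≡ 8 mod 9. m = 6×9×1 + 5×8×8 ≡ 14 mod 72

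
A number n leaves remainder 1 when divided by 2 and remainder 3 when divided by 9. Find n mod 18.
M = 2 × 9 = 18. M₁ = 9, y₁ ≡ 1 mod 2. M₂ = 2, y₂ ≡ 5 mod 9. n = 1×9×1 + 3×2×5 ≡ 3 mod 18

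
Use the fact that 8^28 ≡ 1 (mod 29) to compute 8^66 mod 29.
By Fermat: 8^{28} ≡ 1 (mod 29). 66 = 2×28 + 10. So 8^{66} ≡ 8^{10} ≡ 4 (mod 29)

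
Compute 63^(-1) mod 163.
Since 163 is prime, by Fermat 63^(-1) ≡ 63^{161} ≡ 44 mod 163. Verify: 63 × 44 = 2772 ≡ 1 mod 163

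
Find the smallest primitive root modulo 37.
g = 2. For each prime q|36: 2^{18}≡36, 2^{12}≡26, none ≡ 1, so ord_37(2) = 36 and 2 is a primitive root.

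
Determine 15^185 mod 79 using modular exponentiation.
Using Fermat: 15^{78} ≡ 1 mod 79. 185 ≡ 29 mod 78. So 15^{185} ≡ 15^{29} ≡ 57 mod 79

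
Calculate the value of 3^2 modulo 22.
3^{2} = 9 ≡ 9 (mod 22)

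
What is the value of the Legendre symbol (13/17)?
(13/17) = 13^{8} mod 17 = 1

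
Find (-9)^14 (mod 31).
By repeated squaring (mod 31): (-9)^{1}≡22, (-9)^{2}≡19, (-9)^{4}≡20, (-9)^{8}≡28. Then (-9)^{14} = (-9)^{8+4+2} ≡ 28 × 20 × 19 ≡ 7 (mod 31)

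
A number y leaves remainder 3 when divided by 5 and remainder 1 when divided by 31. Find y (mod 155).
M = 5 × 31 = 155. M₁ = 31, y₁ ≡ 1 (mod 5). M₂ = 5, y₂ ≡ 25 (mod 31). y = 3×31×1 + 1×5×25 ≡ 63 (mod 155)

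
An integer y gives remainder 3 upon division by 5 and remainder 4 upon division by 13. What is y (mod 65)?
M = 5 × 13 = 65. M₁ = 13, y₁ ≡ 2 (mod 5). M₂ = 5, y₂ ≡ 8 (mod 13). y = 3×13×2 + 4×5×8 ≡ 43 (mod 65)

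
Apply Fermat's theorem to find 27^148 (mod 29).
By Fermat: 27^{28} ≡ 1 (mod 29). 148 = 5×28 + 8. So 27^{148} ≡ 27^{8} ≡ 24 (mod 29)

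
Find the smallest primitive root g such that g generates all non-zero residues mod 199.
g = 3. For each prime q|198: 3^{99}≡198, 3^{66}≡106, 3^{18}≡125, none ≡ 1, so ord_199(3) = 198 and 3 is a primitive root.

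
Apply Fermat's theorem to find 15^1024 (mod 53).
By Fermat: 15^{52} ≡ 1 (mod 53). 1024 ≡ 36 (mod 52). So 15^{1024} ≡ 15^{36} ≡ 28 (mod 53)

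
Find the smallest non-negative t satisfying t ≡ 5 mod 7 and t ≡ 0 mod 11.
M = 7 × 11 = 77. M₁ = 11, y₁ ≡ 2 mod 7. M₂ = 7, y₂ ≡ 8 mod 11. t = 5×11×2 + 0×7×8 ≡ 33 mod 77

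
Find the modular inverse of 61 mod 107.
Since 107 is prime, by Fermat 61^(-1) ≡ 61^{105} ≡ 100 mod 107. Verify: 61 × 100 = 6100 ≡ 1 mod 107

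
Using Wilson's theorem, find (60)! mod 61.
By Wilson's theorem, (60)! ≡ -1 ≡ 60 mod 61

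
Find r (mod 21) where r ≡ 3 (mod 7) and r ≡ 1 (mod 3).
M = 7 × 3 = 21. M₁ = 3, y₁ ≡ 5 (mod 7). M₂ = 7, y₂ ≡ 1 (mod 3). r = 3×3×5 + 1×7×1 ≡ 10 (mod 21)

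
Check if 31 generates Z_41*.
31^{10} ≡ 1 (mod 41) and 10 < 40, so ord_41(31) = 10 ≠ 40 and 31 is not a primitive root.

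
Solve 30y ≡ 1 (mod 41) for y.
Since 41 is prime, by Fermat 30^(-1) ≡ 30^{39} ≡ 26 (mod 41). Verify: 30 × 26 = 780 ≡ 1 (mod 41)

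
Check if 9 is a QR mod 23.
By Euler's criterion: 9^{11} ≡ 1 mod 23. Since this equals 1, 9 is a QR.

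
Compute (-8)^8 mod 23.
By repeated squaring (mod 23): (-8)^{1}≡15, (-8)^{2}≡18, (-8)^{4}≡2, (-8)^{8}≡4. So (-8)^{8} ≡ 4 (mod 23)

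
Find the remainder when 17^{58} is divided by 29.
By Fermat: 17^{28} ≡ 1 mod 29. 58 = 2×28 + 2. So 17^{58} ≡ 17^{2} ≡ 28 mod 29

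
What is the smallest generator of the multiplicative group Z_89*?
g = 3. For each prime q|88: 3^{44}≡88, 3^{8}≡64, none ≡ 1, so ord_89(3) = 88 and 3 is a primitive root.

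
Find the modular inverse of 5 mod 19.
Since 19 is prime, by Fermat 5^(-1) ≡ 5^{17} ≡ 4 (mod 19). Verify: 5 × 4 = 20 ≡ 1 (mod 19)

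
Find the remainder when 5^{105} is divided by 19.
By Fermat: 5^{18} ≡ 1 (mod 19). 105 = 5×18 + 15. So 5^{105} ≡ 5^{15} ≡ 7 (mod 19)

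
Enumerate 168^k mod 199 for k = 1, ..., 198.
168^1, 168^2, ..., 168^{198} mod 199: [168, 165, 59, 161, 183, 98, 146, 51, 11, 57, 24, 52, 179, 23, 83, 14, 163, 121, 30, 65, 174, 178, 54, 117, 154, 2, 137, 131, 118, 123, 167, 196, 93, 102, 22, 114, 48, 104, 159, 46, 166, 28, 127, 43, 60, 130, 149, 157, 108, 35, 109, 4, 75, 63, 37, 47, 135, 193, 186, 5, 44, 29, 96, 9, 119, 92, 133, 56, 55, 86, 120, 61, 99, 115, 17, 70, 19, 8, 150, 126, 74, 94, 71, 187, 173, 10, 88, 58, 192, 18, 39, 184, 67, 112, 110, 172, 41, 122, 198, 31, 34, 140, 38, 16, 101, 53, 148, 188, 142, 175, 147, 20, 176, 116, 185, 36, 78, 169, 134, 25, 21, 145, 82, 45, 197, 62, 68, 81, 76, 32, 3, 106, 97, 177, 85, 151, 95, 40, 153, 33, 171, 72, 156, 139, 69, 50, 42, 91, 164, 90, 195, 124, 136, 162, 152, 64, 6, 13, 194, 155, 170, 103, 190, 80, 107, 66, 143, 144, 113, 79, 138, 100, 84, 182, 129, 180, 191, 49, 73, 125, 105, 128, 12, 26, 189, 111, 141, 7, 181, 160, 15, 132, 87, 89, 27, 158, 77, 1]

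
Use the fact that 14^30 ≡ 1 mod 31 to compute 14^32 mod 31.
By Fermat: 14^{30} ≡ 1 mod 31. So 14^{32} = 14^{30} · 14^{2} ≡ 14^{2} ≡ 10 mod 31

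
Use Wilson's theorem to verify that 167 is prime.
(166)! mod 167 = 166. Since this equals -1 mod 167, Wilson confirms 167 is prime.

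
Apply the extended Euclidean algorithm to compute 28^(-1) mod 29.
Extended GCD: 28(-1) + 29(1) = 1. So 28^(-1) ≡ -1 ≡ 28 (mod 29). Verify: 28 × 28 = 784 ≡ 1 (mod 29)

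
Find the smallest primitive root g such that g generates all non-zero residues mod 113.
g = 3. For each prime q|112: 3^{56}≡112, 3^{16}≡49, none ≡ 1, so ord_113(3) = 112 and 3 is a primitive root.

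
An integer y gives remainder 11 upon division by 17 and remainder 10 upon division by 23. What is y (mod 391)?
M = 17 × 23 = 391. M₁ = 23, y₁ ≡ 3 (mod 17). M₂ = 17, y₂ ≡ 19 (mod 23). y = 11×23×3 + 10×17×19 ≡ 79 (mod 391)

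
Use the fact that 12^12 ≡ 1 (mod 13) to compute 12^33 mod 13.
By Fermat: 12^{12} ≡ 1 (mod 13). 33 = 2×12 + 9. So 12^{33} ≡ 12^{9} ≡ 12 (mod 13)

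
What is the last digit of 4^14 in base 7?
Using Fermat: 4^{6} ≡ 1 mod 7. 14 ≡ 2 mod 6. So 4^{14} ≡ 4^{2} ≡ 2 mod 7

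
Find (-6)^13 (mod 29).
By repeated squaring (mod 29): (-6)^{1}≡23, (-6)^{2}≡7, (-6)^{4}≡20, (-6)^{8}≡23. Then (-6)^{13} = (-6)^{8+4+1} ≡ 23 × 20 × 23 ≡ 24 (mod 29)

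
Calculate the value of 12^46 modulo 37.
Using Fermat: 12^{36} ≡ 1 mod 37. 46 ≡ 10 mod 36. So 12^{46} ≡ 12^{10} ≡ 12 mod 37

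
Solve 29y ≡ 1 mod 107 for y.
Since 107 is prime, by Fermat 29^(-1) ≡ 29^{105} ≡ 48 mod 107. Verify: 29 × 48 = 1392 ≡ 1 mod 107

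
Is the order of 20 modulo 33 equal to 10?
Powers of 20 mod 33: 20^1≡20, 20^2≡4, 20^3≡14, 20^4≡16, 20^5≡23, 20^6≡31, 20^7≡26, 20^8≡25, 20^9≡5, 20^10≡1. First k with 20^k≡1 is k=10. Yes, ord_33(20) = 10.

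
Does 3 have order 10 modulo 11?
3^{5} ≡ 1 mod 11 and 5 < 10, so ord_11(3) = 5 ≠ 10 and 3 is not a primitive root.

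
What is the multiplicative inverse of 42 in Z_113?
Since 113 is prime, by Fermat 42^(-1) ≡ 42^{111} ≡ 35 (mod 113). Verify: 42 × 35 = 1470 ≡ 1 (mod 113)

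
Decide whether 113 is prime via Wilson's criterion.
(112)! mod 113 = 112. Since 112 ≡ -1 (mod 113), 113 is prime.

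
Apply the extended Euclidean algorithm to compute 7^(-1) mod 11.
Extended GCD: 7(-3) + 11(2) = 1. So 7^(-1) ≡ -3 ≡ 8 (mod 11). Verify: 7 × 8 = 56 ≡ 1 (mod 11)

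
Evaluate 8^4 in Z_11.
8^{4} = 4096 ≡ 4 mod 11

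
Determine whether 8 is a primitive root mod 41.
8^{20} ≡ 1 (mod 41) and 20 < 40, so ord_41(8) = 20 ≠ 40 and 8 is not a primitive root.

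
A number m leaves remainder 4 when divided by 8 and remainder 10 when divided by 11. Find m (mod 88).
M = 8 × 11 = 88. M₁ = 11, y₁ ≡ 3 (mod 8). M₂ = 8, y₂ ≡ 7 (mod 11). m = 4×11×3 + 10×8×7 ≡ 76 (mod 88)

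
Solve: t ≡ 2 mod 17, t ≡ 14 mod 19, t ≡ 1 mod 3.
M = 17 × 19 × 3 = 969. M₁ = 57, y₁ ≡ 3 mod 17. M₂ = 51, y₂ ≡ 3 mod 19. M₃ = 323, y₃ ≡ 2 mod 3. t = 2×57×3 + 14×51×3 + 1×323×2 ≡ 223 mod 969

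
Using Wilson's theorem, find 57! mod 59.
(58)! = (57)! × (58) ≡ -1 (mod 59). So (57)! ≡ -1 × (58)^(-1) ≡ (-1)×(-1) = 1 (mod 59)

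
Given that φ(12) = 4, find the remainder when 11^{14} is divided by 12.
By Euler: 11^{4} ≡ 1 mod 12 since gcd(11, 12) = 1. 14 = 3×4 + 2. So 11^{14} ≡ 11^{2} ≡ 1 mod 12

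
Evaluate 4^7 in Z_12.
By repeated squaring mod 12: 4^{1}≡4, 4^{2}≡4, 4^{4}≡4. Then 4^{7} = 4^{4+2+1} ≡ 4 × 4 × 4 ≡ 4 mod 12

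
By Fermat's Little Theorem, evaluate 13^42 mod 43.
By Fermat's Little Theorem, 13^{42} ≡ 1 mod 43 since 43 is prime and gcd(13, 43) = 1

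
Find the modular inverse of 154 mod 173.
Since 173 is prime, by Fermat 154^(-1) ≡ 154^{171} ≡ 91 mod 173. Verify: 154 × 91 = 14014 ≡ 1 mod 173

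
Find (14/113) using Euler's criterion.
(14/113) = 14^{56} mod 113 = 1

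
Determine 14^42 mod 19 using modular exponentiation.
Using Fermat: 14^{18} ≡ 1 mod 19. 42 ≡ 6 mod 18. So 14^{42} ≡ 14^{6} ≡ 7 mod 19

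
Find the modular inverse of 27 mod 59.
Since 59 is prime, by Fermat 27^(-1) ≡ 27^{57} ≡ 35 (mod 59). Verify: 27 × 35 = 945 ≡ 1 (mod 59)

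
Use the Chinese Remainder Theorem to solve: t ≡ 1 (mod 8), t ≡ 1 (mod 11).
M = 8 × 11 = 88. M₁ = 11, y₁ ≡ 3 (mod 8). M₂ = 8, y₂ ≡ 7 (mod 11). t = 1×11×3 + 1×8×7 ≡ 1 (mod 88)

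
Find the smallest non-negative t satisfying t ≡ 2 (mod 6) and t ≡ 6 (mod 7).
M = 6 × 7 = 42. M₁ = 7, y₁ ≡ 1 (mod 6). M₂ = 6, y₂ ≡ 6 (mod 7). t = 2×7×1 + 6×6×6 ≡ 20 (mod 42)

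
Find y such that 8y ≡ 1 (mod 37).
Since 37 is prime, by Fermat 8^(-1) ≡ 8^{35} ≡ 14 (mod 37). Verify: 8 × 14 = 112 ≡ 1 (mod 37)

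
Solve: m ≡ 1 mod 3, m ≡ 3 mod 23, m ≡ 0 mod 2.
M = 3 × 23 × 2 = 138. M₁ = 46, y₁ ≡ 1 mod 3. M₂ = 6, y₂ ≡ 4 mod 23. M₃ = 69, y₃ ≡ 1 mod 2. m = 1×46×1 + 3×6×4 + 0×69×1 ≡ 118 mod 138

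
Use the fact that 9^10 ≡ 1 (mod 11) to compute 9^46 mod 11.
By Fermat: 9^{10} ≡ 1 (mod 11). 46 = 4×10 + 6. So 9^{46} ≡ 9^{6} ≡ 9 (mod 11)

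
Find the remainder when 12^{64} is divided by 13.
By Fermat: 12^{12} ≡ 1 mod 13. 64 = 5×12 + 4. So 12^{64} ≡ 12^{4} ≡ 1 mod 13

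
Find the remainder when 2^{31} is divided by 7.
By Fermat: 2^{6} ≡ 1 mod 7. 31 = 5×6 + 1. So 2^{31} ≡ 2^{1} ≡ 2 mod 7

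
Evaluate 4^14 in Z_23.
By repeated squaring (mod 23): 4^{1}≡4, 4^{2}≡16, 4^{4}≡3, 4^{8}≡9. Then 4^{14} = 4^{8+4+2} ≡ 9 × 3 × 16 ≡ 18 (mod 23)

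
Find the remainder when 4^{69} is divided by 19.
By Fermat: 4^{18} ≡ 1 (mod 19). 69 = 3×18 + 15. So 4^{69} ≡ 4^{15} ≡ 11 (mod 19)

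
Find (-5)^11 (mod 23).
By repeated squaring (mod 23): (-5)^{1}≡18, (-5)^{2}≡2, (-5)^{4}≡4, (-5)^{8}≡16. Then (-5)^{11} = (-5)^{8+2+1} ≡ 16 × 2 × 18 ≡ 1 (mod 23)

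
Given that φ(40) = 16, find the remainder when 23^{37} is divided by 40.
By Euler: 23^{16} ≡ 1 mod 40 since gcd(23, 40) = 1. 37 = 2×16 + 5. So 23^{37} ≡ 23^{5} ≡ 23 mod 40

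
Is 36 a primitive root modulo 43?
36^{3} ≡ 1 (mod 43) and 3 < 42, so ord_43(36) = 3 ≠ 42 and 36 is not a primitive root.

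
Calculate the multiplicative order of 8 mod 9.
Powers of 8 mod 9: 8^1≡8, 8^2≡1. Order = 2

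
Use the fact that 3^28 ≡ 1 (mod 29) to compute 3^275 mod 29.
By Fermat: 3^{28} ≡ 1 (mod 29). 275 ≡ 23 (mod 28). So 3^{275} ≡ 3^{23} ≡ 8 (mod 29)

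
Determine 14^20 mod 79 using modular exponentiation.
By repeated squaring (mod 79): 14^{1}≡14, 14^{2}≡38, 14^{4}≡22, 14^{8}≡10, 14^{16}≡21. Then 14^{20} = 14^{16+4} ≡ 21 × 22 ≡ 67 (mod 79)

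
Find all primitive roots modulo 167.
There are φ(166) = 82 primitive roots mod 167: {5, 10, 13, 15, 17, 20, 23, 26, 30, 34, 35, 37, 39, 40, 41, 43, 45, 46, 51, 52, 53, 55, 59, 60, 67, 68, 69, 70, 71, 73, 74, 78, 79, 80, 82, 83, 86, 90, 91, 92, 95, 101, 102, 103, 104, 105, 106, 109, 110, 111, 113, 117, 118, 119, 120, 123, 125, 129, 131, 134, 135, 136, 138, 139, 140, 142, 143, 145, 146, 148, 149, 151, 153, 155, 156, 158, 159, 160, 161, 163, 164, 165}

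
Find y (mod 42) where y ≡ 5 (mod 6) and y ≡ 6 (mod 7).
M = 6 × 7 = 42. M₁ = 7, y₁ ≡ 1 (mod 6). M₂ = 6, y₂ ≡ 6 (mod 7). y = 5×7×1 + 6×6×6 ≡ 41 (mod 42)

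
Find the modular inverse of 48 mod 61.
Since 61 is prime, by Fermat 48^(-1) ≡ 48^{59} ≡ 14 mod 61. Verify: 48 × 14 = 672 ≡ 1 mod 61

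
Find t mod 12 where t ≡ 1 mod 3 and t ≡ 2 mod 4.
M = 3 × 4 = 12. M₁ = 4, y₁ ≡ 1 mod 3. M₂ = 3, y₂ ≡ 3 mod 4. t = 1×4×1 + 2×3×3 ≡ 10 mod 12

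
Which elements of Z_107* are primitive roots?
There are φ(106) = 52 primitive roots mod 107: {2, 5, 6, 7, 8, 15, 17, 18, 20, 21, 22, 24, 26, 28, 31, 32, 38, 43, 45, 46, 50, 51, 54, 55, 58, 59, 60, 63, 65, 66, 67, 68, 70, 71, 72, 73, 74, 77, 78, 80, 82, 84, 88, 91, 93, 94, 95, 96, 97, 98, 103, 104}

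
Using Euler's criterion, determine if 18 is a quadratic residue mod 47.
By Euler's criterion: 18^{23} ≡ 1 mod 47. Since this equals 1, 18 is a QR.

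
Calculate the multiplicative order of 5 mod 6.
Powers of 5 mod 6: 5^1≡5, 5^2≡1. So the order of 5 is 2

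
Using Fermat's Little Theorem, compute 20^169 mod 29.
By Fermat: 20^{28} ≡ 1 (mod 29). 169 ≡ 1 (mod 28). So 20^{169} ≡ 20^{1} ≡ 20 (mod 29)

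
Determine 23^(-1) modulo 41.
Since 41 is prime, by Fermat 23^(-1) ≡ 23^{39} ≡ 25 mod 41. Verify: 23 × 25 = 575 ≡ 1 mod 41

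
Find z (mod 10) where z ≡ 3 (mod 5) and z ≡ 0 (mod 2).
M = 5 × 2 = 10. M₁ = 2, y₁ ≡ 3 (mod 5). M₂ = 5, y₂ ≡ 1 (mod 2). z = 3×2×3 + 0×5×1 ≡ 8 (mod 10)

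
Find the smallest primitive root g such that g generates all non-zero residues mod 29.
g = 2. For each prime q|28: 2^{14}≡28, 2^{4}≡16, none ≡ 1, so ord_29(2) = 28 and 2 is a primitive root.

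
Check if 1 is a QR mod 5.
By Euler's criterion: 1^{2} ≡ 1 (mod 5). Since this equals 1, 1 is a QR.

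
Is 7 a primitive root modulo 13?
ord_13(7) divides 12. For each prime q|12: 7^{6}≡12, 7^{4}≡9, none ≡ 1. So 7 has order 12 and is a primitive root mod 13.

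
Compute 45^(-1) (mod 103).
Since 103 is prime, by Fermat 45^(-1) ≡ 45^{101} ≡ 87 (mod 103). Verify: 45 × 87 = 3915 ≡ 1 (mod 103)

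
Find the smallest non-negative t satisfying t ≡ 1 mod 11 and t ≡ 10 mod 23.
M = 11 × 23 = 253. M₁ = 23, y₁ ≡ 1 mod 11. M₂ = 11, y₂ ≡ 21 mod 23. t = 1×23×1 + 10×11×21 ≡ 56 mod 253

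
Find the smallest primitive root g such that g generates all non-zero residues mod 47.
g = 5. For each prime q|46: 5^{23}≡46, 5^{2}≡25, none ≡ 1, so ord_47(5) = 46 and 5 is a primitive root.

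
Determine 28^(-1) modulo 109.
Since 109 is prime, by Fermat 28^(-1) ≡ 28^{107} ≡ 74 (mod 109). Verify: 28 × 74 = 2072 ≡ 1 (mod 109)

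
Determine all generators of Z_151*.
There are φ(150) = 40 primitive roots mod 151: {6, 7, 12, 13, 14, 15, 30, 35, 48, 51, 52, 54, 56, 61, 63, 71, 77, 82, 89, 93, 96, 102, 104, 106, 108, 109, 111, 112, 114, 115, 117, 120, 126, 129, 130, 133, 134, 140, 141, 146}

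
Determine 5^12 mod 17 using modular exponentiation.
By repeated squaring (mod 17): 5^{1}≡5, 5^{2}≡8, 5^{4}≡13, 5^{8}≡16. Then 5^{12} = 5^{8+4} ≡ 16 × 13 ≡ 4 (mod 17)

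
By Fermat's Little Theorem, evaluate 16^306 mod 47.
By Fermat: 16^{46} ≡ 1 mod 47. 306 ≡ 30 mod 46. So 16^{306} ≡ 16^{30} ≡ 32 mod 47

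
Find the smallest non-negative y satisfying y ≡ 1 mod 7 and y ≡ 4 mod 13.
M = 7 × 13 = 91. M₁ = 13, y₁ ≡ 6 mod 7. M₂ = 7, y₂ ≡ 2 mod 13. y = 1×13×6 + 4×7×2 ≡ 43 mod 91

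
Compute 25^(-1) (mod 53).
Since 53 is prime, by Fermat 25^(-1) ≡ 25^{51} ≡ 17 (mod 53). Verify: 25 × 17 = 425 ≡ 1 (mod 53)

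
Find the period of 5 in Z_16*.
Powers of 5 mod 16: 5^1≡5, 5^2≡9, 5^3≡13, 5^4≡1. So the order of 5 is 4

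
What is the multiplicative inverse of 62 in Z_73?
Since 73 is prime, by Fermat 62^(-1) ≡ 62^{71} ≡ 53 (mod 73). Verify: 62 × 53 = 3286 ≡ 1 (mod 73)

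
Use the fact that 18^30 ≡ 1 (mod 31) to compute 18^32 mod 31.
By Fermat: 18^{30} ≡ 1 (mod 31). So 18^{32} = 18^{30} · 18^{2} ≡ 18^{2} ≡ 14 (mod 31)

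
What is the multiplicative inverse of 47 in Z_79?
Since 79 is prime, by Fermat 47^(-1) ≡ 47^{77} ≡ 37 (mod 79). Verify: 47 × 37 = 1739 ≡ 1 (mod 79)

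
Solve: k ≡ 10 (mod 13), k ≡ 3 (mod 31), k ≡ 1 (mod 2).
M = 13 × 31 × 2 = 806. M₁ = 62, y₁ ≡ 4 (mod 13). M₂ = 26, y₂ ≡ 6 (mod 31). M₃ = 403, y₃ ≡ 1 (mod 2). k = 10×62×4 + 3×26×6 + 1×403×1 ≡ 127 (mod 806)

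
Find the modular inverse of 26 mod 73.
Since 73 is prime, by Fermat 26^(-1) ≡ 26^{71} ≡ 59 mod 73. Verify: 26 × 59 = 1534 ≡ 1 mod 73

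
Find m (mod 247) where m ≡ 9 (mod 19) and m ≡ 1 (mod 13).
M = 19 × 13 = 247. M₁ = 13, y₁ ≡ 3 (mod 19). M₂ = 19, y₂ ≡ 11 (mod 13). m = 9×13×3 + 1×19×11 ≡ 66 (mod 247)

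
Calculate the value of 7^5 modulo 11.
By repeated squaring (mod 11): 7^{1}≡7, 7^{2}≡5, 7^{4}≡3. Then 7^{5} = 7^{4+1} ≡ 3 × 7 ≡ 10 (mod 11)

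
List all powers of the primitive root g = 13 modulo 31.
13^1, 13^2, ..., 13^{30} mod 31: [13, 14, 27, 10, 6, 16, 22, 7, 29, 5, 3, 8, 11, 19, 30, 18, 17, 4, 21, 25, 15, 9, 24, 2, 26, 28, 23, 20, 12, 1]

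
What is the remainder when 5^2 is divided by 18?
5^{2} = 25 ≡ 7 (mod 18)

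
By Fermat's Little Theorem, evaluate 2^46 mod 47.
By Fermat's Little Theorem, 2^{46} ≡ 1 (mod 47) since 47 is prime and gcd(2, 47) = 1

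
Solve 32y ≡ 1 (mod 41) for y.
Since 41 is prime, by Fermat 32^(-1) ≡ 32^{39} ≡ 9 (mod 41). Verify: 32 × 9 = 288 ≡ 1 (mod 41)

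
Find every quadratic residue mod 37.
Squares in Z_37*: {1, 3, 4, 7, 9, 10, 11, 12, 16, 21, 25, 26, 27, 28, 30, 33, 34, 36}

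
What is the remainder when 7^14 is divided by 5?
Using Fermat: 7^{4} ≡ 1 (mod 5). 14 ≡ 2 (mod 4). So 7^{14} ≡ 7^{2} ≡ 4 (mod 5)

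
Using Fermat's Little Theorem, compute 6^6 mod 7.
By Fermat's Little Theorem, 6^{6} ≡ 1 mod 7 since 7 is prime and gcd(6, 7) = 1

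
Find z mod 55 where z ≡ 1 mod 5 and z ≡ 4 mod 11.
M = 5 × 11 = 55. M₁ = 11, y₁ ≡ 1 mod 5. M₂ = 5, y₂ ≡ 9 mod 11. z = 1×11×1 + 4×5×9 ≡ 26 mod 55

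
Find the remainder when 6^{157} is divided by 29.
By Fermat: 6^{28} ≡ 1 (mod 29). 157 = 5×28 + 17. So 6^{157} ≡ 6^{17} ≡ 13 (mod 29)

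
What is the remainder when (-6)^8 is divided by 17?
By repeated squaring mod 17: (-6)^{1}≡11, (-6)^{2}≡2, (-6)^{4}≡4, (-6)^{8}≡16. So (-6)^{8} ≡ 16 mod 17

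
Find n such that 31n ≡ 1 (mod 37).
Since 37 is prime, by Fermat 31^(-1) ≡ 31^{35} ≡ 6 (mod 37). Verify: 31 × 6 = 186 ≡ 1 (mod 37)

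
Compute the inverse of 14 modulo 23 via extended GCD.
Extended GCD: 14(5) + 23(-3) = 1. So 14^(-1) ≡ 5 (mod 23). Verify: 14 × 5 = 70 ≡ 1 (mod 23)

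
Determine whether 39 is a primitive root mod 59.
ord_59(39) divides 58. For each prime q|58: 39^{29}≡58, 39^{2}≡46, none ≡ 1. So 39 has order 58 and is a primitive root mod 59.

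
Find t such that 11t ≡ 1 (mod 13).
Since 13 is prime, by Fermat 11^(-1) ≡ 11^{11} ≡ 6 (mod 13). Verify: 11 × 6 = 66 ≡ 1 (mod 13)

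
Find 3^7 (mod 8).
By repeated squaring (mod 8): 3^{1}≡3, 3^{2}≡1, 3^{4}≡1. Then 3^{7} = 3^{4+2+1} ≡ 1 × 1 × 3 ≡ 3 (mod 8)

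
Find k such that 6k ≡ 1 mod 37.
Since 37 is prime, by Fermat 6^(-1) ≡ 6^{35} ≡ 31 mod 37. Verify: 6 × 31 = 186 ≡ 1 mod 37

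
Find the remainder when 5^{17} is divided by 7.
By Fermat: 5^{6} ≡ 1 mod 7. 17 = 2×6 + 5. So 5^{17} ≡ 5^{5} ≡ 3 mod 7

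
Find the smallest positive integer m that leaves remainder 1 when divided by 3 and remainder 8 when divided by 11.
M = 3 × 11 = 33. M₁ = 11, y₁ ≡ 2 mod 3. M₂ = 3, y₂ ≡ 4 mod 11. m = 1×11×2 + 8×3×4 ≡ 19 mod 33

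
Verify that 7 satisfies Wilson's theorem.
(6)! mod 7 = 6. Since this equals -1 (mod 7), Wilson confirms 7 is prime.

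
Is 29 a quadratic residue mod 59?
By Euler's criterion: 29^{29} ≡ 1 (mod 59). Since this equals 1, 29 is a QR.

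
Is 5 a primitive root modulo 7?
ord_7(5) divides 6. For each prime q|6: 5^{3}≡6, 5^{2}≡4, none ≡ 1. So 5 has order 6 and is a primitive root mod 7.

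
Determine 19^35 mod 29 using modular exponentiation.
Using Fermat: 19^{28} ≡ 1 mod 29. 35 ≡ 7 mod 28. So 19^{35} ≡ 19^{7} ≡ 12 mod 29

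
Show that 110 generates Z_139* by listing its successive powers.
110^1, 110^2, ..., 110^{138} mod 139: [110, 7, 75, 49, 108, 65, 61, 38, 10, 127, 70, 55, 73, 107, 94, 54, 102, 100, 19, 5, 133, 35, 97, 106, 123, 47, 27, 51, 50, 79, 72, 136, 87, 118, 53, 131, 93, 83, 95, 25, 109, 36, 68, 113, 59, 96, 135, 116, 111, 117, 82, 124, 18, 34, 126, 99, 48, 137, 58, 125, 128, 41, 62, 9, 17, 63, 119, 24, 138, 29, 132, 64, 90, 31, 74, 78, 101, 129, 12, 69, 84, 66, 32, 45, 85, 37, 39, 120, 134, 6, 104, 42, 33, 16, 92, 112, 88, 89, 60, 67, 3, 52, 21, 86, 8, 46, 56, 44, 114, 30, 103, 71, 26, 80, 43, 4, 23, 28, 22, 57, 15, 121, 105, 13, 40, 91, 2, 81, 14, 11, 98, 77, 130, 122, 76, 20, 115, 1]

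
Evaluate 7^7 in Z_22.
By repeated squaring mod 22: 7^{1}≡7, 7^{2}≡5, 7^{4}≡3. Then 7^{7} = 7^{4+2+1} ≡ 3 × 5 × 7 ≡ 17 mod 22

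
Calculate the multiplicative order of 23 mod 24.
Powers of 23 mod 24: 23^1≡23, 23^2≡1. So the order of 23 is 2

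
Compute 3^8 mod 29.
By repeated squaring mod 29: 3^{1}≡3, 3^{2}≡9, 3^{4}≡23, 3^{8}≡7. So 3^{8} ≡ 7 mod 29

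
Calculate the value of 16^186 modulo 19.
Using Fermat: 16^{18} ≡ 1 (mod 19). 186 ≡ 6 (mod 18). So 16^{186} ≡ 16^{6} ≡ 7 (mod 19)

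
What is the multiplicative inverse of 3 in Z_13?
Since 13 is prime, by Fermat 3^(-1) ≡ 3^{11} ≡ 9 (mod 13). Verify: 3 × 9 = 27 ≡ 1 (mod 13)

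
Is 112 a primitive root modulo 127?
ord_127(112) divides 126. For each prime q|126: 112^{63}≡126, 112^{42}≡107, 112^{18}≡2, none ≡ 1. So 112 has order 126 and is a primitive root mod 127.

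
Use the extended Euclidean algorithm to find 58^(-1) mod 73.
Extended GCD: 58(34) + 73(-27) = 1. So 58^(-1) ≡ 34 mod 73. Verify: 58 × 34 = 1972 ≡ 1 mod 73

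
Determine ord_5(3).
Powers of 3 mod 5: 3^1≡3, 3^2≡4, 3^3≡2, 3^4≡1. ord_5(3) = 4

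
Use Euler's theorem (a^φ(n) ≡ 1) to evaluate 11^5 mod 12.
By Euler: 11^{4} ≡ 1 (mod 12) since gcd(11, 12) = 1. 5 = 1×4 + 1. So 11^{5} ≡ 11^{1} ≡ 11 (mod 12)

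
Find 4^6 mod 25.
By repeated squaring mod 25: 4^{1}≡4, 4^{2}≡16, 4^{4}≡6. Then 4^{6} = 4^{4+2} ≡ 6 × 16 ≡ 21 mod 25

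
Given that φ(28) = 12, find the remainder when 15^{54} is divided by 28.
By Euler: 15^{12} ≡ 1 mod 28 since gcd(15, 28) = 1. 54 = 4×12 + 6. So 15^{54} ≡ 15^{6} ≡ 1 mod 28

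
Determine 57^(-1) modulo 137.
Since 137 is prime, by Fermat 57^(-1) ≡ 57^{135} ≡ 125 mod 137. Verify: 57 × 125 = 7125 ≡ 1 mod 137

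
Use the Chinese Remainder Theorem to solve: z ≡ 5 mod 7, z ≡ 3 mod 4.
M = 7 × 4 = 28. M₁ = 4, y₁ ≡ 2 mod 7. M₂ = 7, y₂ ≡ 3 mod 4. z = 5×4×2 + 3×7×3 ≡ 19 mod 28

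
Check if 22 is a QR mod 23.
By Euler's criterion: 22^{11} ≡ 22 (mod 23). Since this equals -1 (≡ 22), 22 is not a QR.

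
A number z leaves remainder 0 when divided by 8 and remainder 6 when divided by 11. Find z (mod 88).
M = 8 × 11 = 88. M₁ = 11, y₁ ≡ 3 (mod 8). M₂ = 8, y₂ ≡ 7 (mod 11). z = 0×11×3 + 6×8×7 ≡ 72 (mod 88)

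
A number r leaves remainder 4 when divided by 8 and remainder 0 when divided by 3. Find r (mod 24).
M = 8 × 3 = 24. M₁ = 3, y₁ ≡ 3 (mod 8). M₂ = 8, y₂ ≡ 2 (mod 3). r = 4×3×3 + 0×8×2 ≡ 12 (mod 24)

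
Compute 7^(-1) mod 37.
Since 37 is prime, by Fermat 7^(-1) ≡ 7^{35} ≡ 16 mod 37. Verify: 7 × 16 = 112 ≡ 1 mod 37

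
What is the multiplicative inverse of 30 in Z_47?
Since 47 is prime, by Fermat 30^(-1) ≡ 30^{45} ≡ 11 mod 47. Verify: 30 × 11 = 330 ≡ 1 mod 47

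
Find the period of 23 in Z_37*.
Powers of 23 mod 37: 23^1≡23, 23^2≡11, 23^3≡31, 23^4≡10, 23^5≡8, 23^6≡36, 23^7≡14, 23^8≡26, 23^9≡6, 23^10≡27, 23^11≡29, 23^12≡1. So the order of 23 is 12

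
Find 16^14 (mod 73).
By repeated squaring (mod 73): 16^{1}≡16, 16^{2}≡37, 16^{4}≡55, 16^{8}≡32. Then 16^{14} = 16^{8+4+2} ≡ 32 × 55 × 37 ≡ 4 (mod 73)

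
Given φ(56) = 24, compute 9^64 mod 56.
By Euler: 9^{24} ≡ 1 mod 56 since gcd(9, 56) = 1. 64 = 2×24 + 16. So 9^{64} ≡ 9^{16} ≡ 9 mod 56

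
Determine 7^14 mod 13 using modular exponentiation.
Using Fermat: 7^{12} ≡ 1 (mod 13). 14 ≡ 2 (mod 12). So 7^{14} ≡ 7^{2} ≡ 10 (mod 13)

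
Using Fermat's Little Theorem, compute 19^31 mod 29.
By Fermat: 19^{28} ≡ 1 (mod 29). So 19^{31} = 19^{28} · 19^{3} ≡ 19^{3} ≡ 15 (mod 29)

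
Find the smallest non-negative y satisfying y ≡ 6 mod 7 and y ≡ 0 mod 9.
M = 7 × 9 = 63. M₁ = 9, y₁ ≡ 4 mod 7. M₂ = 7, y₂ ≡ 4 mod 9. y = 6×9×4 + 0×7×4 ≡ 27 mod 63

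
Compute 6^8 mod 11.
By repeated squaring mod 11: 6^{1}≡6, 6^{2}≡3, 6^{4}≡9, 6^{8}≡4. So 6^{8} ≡ 4 mod 11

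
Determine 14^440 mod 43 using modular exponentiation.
Using Fermat: 14^{42} ≡ 1 mod 43. 440 ≡ 20 mod 42. So 14^{440} ≡ 14^{20} ≡ 40 mod 43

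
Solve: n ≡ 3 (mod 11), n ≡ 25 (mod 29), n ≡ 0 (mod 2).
M = 11 × 29 × 2 = 638. M₁ = 58, y₁ ≡ 4 (mod 11). M₂ = 22, y₂ ≡ 4 (mod 29). M₃ = 319, y₃ ≡ 1 (mod 2). n = 3×58×4 + 25×22×4 + 0×319×1 ≡ 344 (mod 638)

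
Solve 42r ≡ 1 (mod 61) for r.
Since 61 is prime, by Fermat 42^(-1) ≡ 42^{59} ≡ 16 (mod 61). Verify: 42 × 16 = 672 ≡ 1 (mod 61)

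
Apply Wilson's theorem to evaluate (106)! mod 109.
(108)! = (106)! × (107) × (108) ≡ -1 (mod 109). So (106)! ≡ -1 × [(108)(107)]^(-1) ≡ 54 (mod 109)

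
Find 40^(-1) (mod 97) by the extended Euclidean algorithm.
Extended GCD: 40(17) + 97(-7) = 1. So 40^(-1) ≡ 17 (mod 97). Verify: 40 × 17 = 680 ≡ 1 (mod 97)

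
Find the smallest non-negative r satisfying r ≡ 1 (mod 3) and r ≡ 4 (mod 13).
M = 3 × 13 = 39. M₁ = 13, y₁ ≡ 1 (mod 3). M₂ = 3, y₂ ≡ 9 (mod 13). r = 1×13×1 + 4×3×9 ≡ 4 (mod 39)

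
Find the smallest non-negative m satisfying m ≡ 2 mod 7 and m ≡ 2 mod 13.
M = 7 × 13 = 91. M₁ = 13, y₁ ≡ 6 mod 7. M₂ = 7, y₂ ≡ 2 mod 13. m = 2×13×6 + 2×7×2 ≡ 2 mod 91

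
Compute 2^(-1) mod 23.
Since 23 is prime, by Fermat 2^(-1) ≡ 2^{21} ≡ 12 mod 23. Verify: 2 × 12 = 24 ≡ 1 mod 23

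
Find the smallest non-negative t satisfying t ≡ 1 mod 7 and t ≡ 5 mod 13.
M = 7 × 13 = 91. M₁ = 13, y₁ ≡ 6 mod 7. M₂ = 7, y₂ ≡ 2 mod 13. t = 1×13×6 + 5×7×2 ≡ 57 mod 91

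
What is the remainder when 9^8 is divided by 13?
By repeated squaring (mod 13): 9^{1}≡9, 9^{2}≡3, 9^{4}≡9, 9^{8}≡3. So 9^{8} ≡ 3 (mod 13)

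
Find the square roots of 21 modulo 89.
The square roots of 21 mod 89 are 33 and 56. Verify: 33² = 1089 ≡ 21 (mod 89)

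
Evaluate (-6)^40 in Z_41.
Using Fermat: (-6)^{40} ≡ 1 (mod 41). 40 ≡ 0 (mod 40). So (-6)^{40} ≡ (-6)^{0} ≡ 1 (mod 41)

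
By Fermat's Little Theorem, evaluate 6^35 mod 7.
By Fermat: 6^{6} ≡ 1 mod 7. 35 = 5×6 + 5. So 6^{35} ≡ 6^{5} ≡ 6 mod 7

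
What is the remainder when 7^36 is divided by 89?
By repeated squaring mod 89: 7^{1}≡7, 7^{2}≡49, 7^{4}≡87, 7^{8}≡4, 7^{16}≡16, 7^{32}≡78. Then 7^{36} = 7^{32+4} ≡ 78 × 87 ≡ 22 mod 89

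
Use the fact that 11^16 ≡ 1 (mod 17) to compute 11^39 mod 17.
By Fermat: 11^{16} ≡ 1 (mod 17). 39 = 2×16 + 7. So 11^{39} ≡ 11^{7} ≡ 3 (mod 17)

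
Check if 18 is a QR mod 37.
By Euler's criterion: 18^{18} ≡ 36 (mod 37). Since this equals -1 (≡ 36), 18 is not a QR.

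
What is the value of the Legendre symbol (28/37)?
(28/37) = 28^{18} mod 37 = 1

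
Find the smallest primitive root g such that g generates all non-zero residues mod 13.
g = 2. For each prime q|12: 2^{6}≡12, 2^{4}≡3, none ≡ 1, so ord_13(2) = 12 and 2 is a primitive root.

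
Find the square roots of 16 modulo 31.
The square roots of 16 mod 31 are 4 and 27. Verify: 4² = 16 ≡ 16 mod 31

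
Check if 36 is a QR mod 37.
By Euler's criterion: 36^{18} ≡ 1 (mod 37). Since this equals 1, 36 is a QR.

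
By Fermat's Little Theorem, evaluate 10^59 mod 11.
By Fermat: 10^{10} ≡ 1 (mod 11). 59 = 5×10 + 9. So 10^{59} ≡ 10^{9} ≡ 10 (mod 11)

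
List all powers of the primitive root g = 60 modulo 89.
60^1, 60^2, ..., 60^{88} mod 89: [60, 40, 86, 87, 58, 9, 6, 4, 62, 71, 77, 81, 54, 36, 24, 16, 70, 17, 41, 57, 38, 55, 7, 64, 13, 68, 75, 50, 63, 42, 28, 78, 52, 5, 33, 22, 74, 79, 23, 45, 30, 20, 43, 88, 29, 49, 3, 2, 31, 80, 83, 85, 27, 18, 12, 8, 35, 53, 65, 73, 19, 72, 48, 32, 51, 34, 82, 25, 76, 21, 14, 39, 26, 47, 61, 11, 37, 84, 56, 67, 15, 10, 66, 44, 59, 69, 46, 1]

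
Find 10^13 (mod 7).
Using Fermat: 10^{6} ≡ 1 (mod 7). 13 ≡ 1 (mod 6). So 10^{13} ≡ 10^{1} ≡ 3 (mod 7)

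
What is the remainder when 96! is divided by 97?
By Wilson's theorem, (96)! ≡ -1 ≡ 96 mod 97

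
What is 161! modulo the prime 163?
(162)! = (161)! × (162) ≡ -1 (mod 163). So (161)! ≡ -1 × (162)^(-1) ≡ (-1)×(-1) = 1 (mod 163)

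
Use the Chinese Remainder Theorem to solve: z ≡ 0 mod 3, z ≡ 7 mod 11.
M = 3 × 11 = 33. M₁ = 11, y₁ ≡ 2 mod 3. M₂ = 3, y₂ ≡ 4 mod 11. z = 0×11×2 + 7×3×4 ≡ 18 mod 33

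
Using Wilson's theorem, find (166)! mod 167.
By Wilson's theorem, (166)! ≡ -1 ≡ 166 (mod 167)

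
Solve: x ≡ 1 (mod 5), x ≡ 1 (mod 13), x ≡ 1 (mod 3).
M = 5 × 13 × 3 = 195. M₁ = 39, y₁ ≡ 4 (mod 5). M₂ = 15, y₂ ≡ 7 (mod 13). M₃ = 65, y₃ ≡ 2 (mod 3). x = 1×39×4 + 1×15×7 + 1×65×2 ≡ 1 (mod 195)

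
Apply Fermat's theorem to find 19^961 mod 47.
By Fermat: 19^{46} ≡ 1 mod 47. 961 ≡ 41 mod 46. So 19^{961} ≡ 19^{41} ≡ 23 mod 47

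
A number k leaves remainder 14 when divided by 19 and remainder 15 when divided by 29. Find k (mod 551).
M = 19 × 29 = 551. M₁ = 29, y₁ ≡ 2 (mod 19). M₂ = 19, y₂ ≡ 26 (mod 29). k = 14×29×2 + 15×19×26 ≡ 508 (mod 551)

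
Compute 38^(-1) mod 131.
Since 131 is prime, by Fermat 38^(-1) ≡ 38^{129} ≡ 100 mod 131. Verify: 38 × 100 = 3800 ≡ 1 mod 131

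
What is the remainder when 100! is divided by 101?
By Wilson's theorem, (100)! ≡ -1 ≡ 100 mod 101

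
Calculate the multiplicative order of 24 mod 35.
Powers of 24 mod 35: 24^1≡24, 24^2≡16, 24^3≡34, 24^4≡11, 24^5≡19, 24^6≡1. ord_35(24) = 6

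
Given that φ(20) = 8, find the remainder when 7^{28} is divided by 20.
By Euler: 7^{8} ≡ 1 mod 20 since gcd(7, 20) = 1. 28 = 3×8 + 4. So 7^{28} ≡ 7^{4} ≡ 1 mod 20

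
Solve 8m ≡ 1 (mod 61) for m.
Since 61 is prime, by Fermat 8^(-1) ≡ 8^{59} ≡ 23 (mod 61). Verify: 8 × 23 = 184 ≡ 1 (mod 61)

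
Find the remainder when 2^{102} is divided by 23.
By Fermat: 2^{22} ≡ 1 mod 23. 102 = 4×22 + 14. So 2^{102} ≡ 2^{14} ≡ 8 mod 23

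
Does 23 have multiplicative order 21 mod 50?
Powers of 23 mod 50: 23^1≡23, 23^2≡29, 23^3≡17, 23^4≡41, 23^5≡43, 23^6≡39, 23^7≡47, 23^8≡31, 23^9≡13, 23^10≡49, 23^11≡27, 23^12≡21, 23^13≡33, 23^14≡9, 23^15≡7, 23^16≡11, 23^17≡3, 23^18≡19, 23^19≡37, 23^20≡1. Already 23^20≡1, so the order is 20 < 21. No, the actual order is 20.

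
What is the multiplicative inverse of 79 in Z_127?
Since 127 is prime, by Fermat 79^(-1) ≡ 79^{125} ≡ 82 (mod 127). Verify: 79 × 82 = 6478 ≡ 1 (mod 127)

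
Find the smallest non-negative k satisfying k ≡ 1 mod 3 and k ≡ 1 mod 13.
M = 3 × 13 = 39. M₁ = 13, y₁ ≡ 1 mod 3. M₂ = 3, y₂ ≡ 9 mod 13. k = 1×13×1 + 1×3×9 ≡ 1 mod 39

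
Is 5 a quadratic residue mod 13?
By Euler's criterion: 5^{6} ≡ 12 mod 13. Since this equals -1 (≡ 12), 5 is not a QR.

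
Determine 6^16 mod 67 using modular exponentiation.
By repeated squaring mod 67: 6^{1}≡6, 6^{2}≡36, 6^{4}≡23, 6^{8}≡60, 6^{16}≡49. So 6^{16} ≡ 49 mod 67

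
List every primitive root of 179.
There are φ(178) = 88 primitive roots mod 179: {2, 6, 7, 8, 10, 11, 18, 21, 23, 24, 26, 28, 30, 32, 33, 34, 35, 37, 38, 40, 41, 44, 50, 53, 54, 55, 58, 62, 63, 69, 71, 72, 73, 78, 79, 84, 86, 90, 91, 92, 94, 96, 97, 98, 99, 102, 103, 104, 105, 109, 111, 112, 113, 114, 115, 118, 119, 120, 122, 123, 127, 128, 130, 131, 132, 133, 134, 136, 137, 140, 143, 148, 150, 152, 154, 157, 159, 160, 162, 163, 164, 165, 166, 167, 170, 174, 175, 176}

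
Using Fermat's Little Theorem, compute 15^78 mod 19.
By Fermat: 15^{18} ≡ 1 mod 19. 78 = 4×18 + 6. So 15^{78} ≡ 15^{6} ≡ 11 mod 19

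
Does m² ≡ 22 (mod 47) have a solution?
By Euler's criterion: 22^{23} ≡ 46 (mod 47). Since this equals -1 (≡ 46), 22 is not a QR.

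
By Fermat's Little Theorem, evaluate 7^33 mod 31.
By Fermat: 7^{30} ≡ 1 (mod 31). So 7^{33} = 7^{30} · 7^{3} ≡ 7^{3} ≡ 2 (mod 31)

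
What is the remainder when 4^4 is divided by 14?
4^{4} = 256 ≡ 4 mod 14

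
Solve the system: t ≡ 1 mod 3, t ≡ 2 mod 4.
M = 3 × 4 = 12. M₁ = 4, y₁ ≡ 1 mod 3. M₂ = 3, y₂ ≡ 3 mod 4. t = 1×4×1 + 2×3×3 ≡ 10 mod 12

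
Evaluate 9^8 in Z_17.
By repeated squaring (mod 17): 9^{1}≡9, 9^{2}≡13, 9^{4}≡16, 9^{8}≡1. So 9^{8} ≡ 1 (mod 17)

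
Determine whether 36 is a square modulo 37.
By Euler's criterion: 36^{18} ≡ 1 mod 37. Since this equals 1, 36 is a QR.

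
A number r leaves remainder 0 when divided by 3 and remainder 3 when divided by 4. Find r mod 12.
M = 3 × 4 = 12. M₁ = 4, y₁ ≡ 1 mod 3. M₂ = 3, y₂ ≡ 3 mod 4. r = 0×4×1 + 3×3×3 ≡ 3 mod 12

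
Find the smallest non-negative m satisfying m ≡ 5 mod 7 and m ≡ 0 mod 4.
M = 7 × 4 = 28. M₁ = 4, y₁ ≡ 2 mod 7. M₂ = 7, y₂ ≡ 3 mod 4. m = 5×4×2 + 0×7×3 ≡ 12 mod 28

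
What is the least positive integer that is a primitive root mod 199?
g = 3. For each prime q|198: 3^{99}≡198, 3^{66}≡106, 3^{18}≡125, none ≡ 1, so ord_199(3) = 198 and 3 is a primitive root.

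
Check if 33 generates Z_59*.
ord_59(33) divides 58. For each prime q|58: 33^{29}≡58, 33^{2}≡27, none ≡ 1. So 33 has order 58 and is a primitive root mod 59.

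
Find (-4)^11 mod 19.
By repeated squaring mod 19: (-4)^{1}≡15, (-4)^{2}≡16, (-4)^{4}≡9, (-4)^{8}≡5. Then (-4)^{11} = (-4)^{8+2+1} ≡ 5 × 16 × 15 ≡ 3 mod 19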